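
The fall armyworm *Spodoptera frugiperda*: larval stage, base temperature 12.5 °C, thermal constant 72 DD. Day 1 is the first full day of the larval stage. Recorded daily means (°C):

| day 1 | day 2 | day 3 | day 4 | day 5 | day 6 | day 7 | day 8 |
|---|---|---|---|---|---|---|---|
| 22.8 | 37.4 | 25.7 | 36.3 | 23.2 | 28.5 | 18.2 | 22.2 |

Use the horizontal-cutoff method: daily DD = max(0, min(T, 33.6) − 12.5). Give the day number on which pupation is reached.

Daily DD above 12.5 °C (capped at 21.1): 10.3, 21.1, 13.2, 21.1, 10.7, 16.0, 5.7, 9.7.
Cumulative: 10.3, 31.4, 44.6, 65.7, 76.4, 92.4, 98.1, 107.8.
The total first reaches 72 DD on day 5.

day 5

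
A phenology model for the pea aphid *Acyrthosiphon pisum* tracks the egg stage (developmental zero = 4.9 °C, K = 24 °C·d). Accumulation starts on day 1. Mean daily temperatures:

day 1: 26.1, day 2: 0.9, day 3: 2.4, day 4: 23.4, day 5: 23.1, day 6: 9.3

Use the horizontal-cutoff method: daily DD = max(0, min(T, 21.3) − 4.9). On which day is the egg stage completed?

day 4

Daily DD above 4.9 °C (capped at 16.4): 16.4, 0.0, 0.0, 16.4, 16.4, 4.4.
Cumulative: 16.4, 16.4, 16.4, 32.8, 49.2, 53.6.
The total first reaches 24 DD on day 4.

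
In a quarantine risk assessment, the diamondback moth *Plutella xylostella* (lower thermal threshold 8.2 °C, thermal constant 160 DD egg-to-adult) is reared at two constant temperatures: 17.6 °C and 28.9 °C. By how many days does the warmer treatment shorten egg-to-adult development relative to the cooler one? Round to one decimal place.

9.3 days

At 17.6 °C: 160 / (17.6 − 8.2) = 160 / 9.4 = 17.021 d.
At 28.9 °C: 160 / (28.9 − 8.2) = 160 / 20.7 = 7.729 d.
Difference = |17.021 − 7.729| = 9.292 ≈ 9.3 days.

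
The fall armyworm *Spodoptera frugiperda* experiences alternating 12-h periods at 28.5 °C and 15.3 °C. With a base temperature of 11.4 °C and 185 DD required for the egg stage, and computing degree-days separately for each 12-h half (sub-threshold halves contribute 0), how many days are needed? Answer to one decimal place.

17.6 days

Day half: max(0, 28.5 − 11.4) × 0.5 = 17.1 × 0.5 = 8.55 DD.
Night half: max(0, 15.3 − 11.4) × 0.5 = 3.9 × 0.5 = 1.95 DD.
Per 24 h: 10.50 DD/day.
Duration = 185 / 10.50 = 17.619 ≈ 17.6 days.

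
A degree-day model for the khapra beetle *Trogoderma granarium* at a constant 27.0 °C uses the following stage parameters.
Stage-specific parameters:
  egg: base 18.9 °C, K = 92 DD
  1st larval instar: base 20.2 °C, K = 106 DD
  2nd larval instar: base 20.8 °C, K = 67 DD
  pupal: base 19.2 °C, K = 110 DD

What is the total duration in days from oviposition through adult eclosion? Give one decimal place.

egg: 92 / (27.0 − 18.9) = 92 / 8.1 = 11.358 d.
1st larval instar: 106 / (27.0 − 20.2) = 106 / 6.8 = 15.588 d.
2nd larval instar: 67 / (27.0 − 20.8) = 67 / 6.2 = 10.806 d.
pupal: 110 / (27.0 − 19.2) = 110 / 7.8 = 14.103 d.
Sum = 51.855 ≈ 51.9 days.

51.9 days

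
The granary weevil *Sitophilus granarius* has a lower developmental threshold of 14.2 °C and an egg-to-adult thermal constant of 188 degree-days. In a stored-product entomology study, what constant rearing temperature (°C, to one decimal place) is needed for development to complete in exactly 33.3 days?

Required daily accumulation = 188 / 33.3 = 5.646 DD/day.
T = T_base + 5.646 = 14.2 + 5.646 = 19.846 ≈ 19.8 °C.

19.8 °C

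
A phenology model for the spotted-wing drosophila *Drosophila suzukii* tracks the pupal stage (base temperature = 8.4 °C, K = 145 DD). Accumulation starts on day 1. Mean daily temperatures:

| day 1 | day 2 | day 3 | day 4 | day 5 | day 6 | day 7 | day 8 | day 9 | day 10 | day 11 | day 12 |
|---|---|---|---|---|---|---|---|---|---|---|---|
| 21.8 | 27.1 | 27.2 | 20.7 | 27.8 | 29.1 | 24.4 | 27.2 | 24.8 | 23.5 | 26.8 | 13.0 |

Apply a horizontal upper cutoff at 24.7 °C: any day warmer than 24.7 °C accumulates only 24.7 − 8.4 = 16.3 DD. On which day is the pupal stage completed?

day 10

Daily DD above 8.4 °C (capped at 16.3): 13.4, 16.3, 16.3, 12.3, 16.3, 16.3, 16.0, 16.3, 16.3, 15.1, 16.3, 4.6.
Cumulative: 13.4, 29.7, 46.0, 58.3, 74.6, 90.9, 106.9, 123.2, 139.5, 154.6, 170.9, 175.5.
The total first reaches 145 DD on day 10.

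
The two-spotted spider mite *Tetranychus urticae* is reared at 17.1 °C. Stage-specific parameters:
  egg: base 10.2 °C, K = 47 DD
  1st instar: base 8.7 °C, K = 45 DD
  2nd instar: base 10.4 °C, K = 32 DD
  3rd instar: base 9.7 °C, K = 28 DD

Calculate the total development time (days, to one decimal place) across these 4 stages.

egg: 47 / (17.1 − 10.2) = 47 / 6.9 = 6.812 d.
1st instar: 45 / (17.1 − 8.7) = 45 / 8.4 = 5.357 d.
2nd instar: 32 / (17.1 − 10.4) = 32 / 6.7 = 4.776 d.
3rd instar: 28 / (17.1 − 9.7) = 28 / 7.4 = 3.784 d.
Sum = 20.729 ≈ 20.7 days.

20.7 days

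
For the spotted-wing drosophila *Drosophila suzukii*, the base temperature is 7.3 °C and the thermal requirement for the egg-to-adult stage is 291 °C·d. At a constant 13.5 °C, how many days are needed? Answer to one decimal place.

46.9 days

Daily accumulation = 13.5 − 7.3 = 6.2 DD/day.
Duration = 291 / 6.2 = 46.935 ≈ 46.9 days.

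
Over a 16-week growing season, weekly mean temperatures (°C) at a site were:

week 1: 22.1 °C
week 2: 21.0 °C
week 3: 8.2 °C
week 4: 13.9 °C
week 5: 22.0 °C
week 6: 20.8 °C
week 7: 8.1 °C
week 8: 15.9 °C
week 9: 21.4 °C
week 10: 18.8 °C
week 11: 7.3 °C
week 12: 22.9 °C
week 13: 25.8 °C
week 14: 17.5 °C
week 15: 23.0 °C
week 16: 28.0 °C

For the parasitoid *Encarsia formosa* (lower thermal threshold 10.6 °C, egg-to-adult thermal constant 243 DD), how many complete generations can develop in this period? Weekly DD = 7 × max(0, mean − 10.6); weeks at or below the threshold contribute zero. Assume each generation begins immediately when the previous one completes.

Weekly DD (7 × max(0, T̄ − 10.6)): 80.5, 72.8, 0.0, 23.1, 79.8, 71.4, 0.0, 37.1, 75.6, 57.4, 0.0, 86.1, 106.4, 48.3, 86.8, 121.8.
Season total = 947.1 DD.
Complete generations = ⌊947.1 / 243⌋ = 3.

3 generations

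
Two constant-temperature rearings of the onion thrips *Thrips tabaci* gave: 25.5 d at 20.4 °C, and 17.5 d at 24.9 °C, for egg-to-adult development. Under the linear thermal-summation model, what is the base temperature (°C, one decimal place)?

10.6 °C

Equal thermal constants: D₁(T₁ − T_b) = D₂(T₂ − T_b).
25.5·(20.4 − T_b) = 17.5·(24.9 − T_b)
T_b = (25.5·20.4 − 17.5·24.9) / (25.5 − 17.5) = 84.45 / 8.0 = 10.556 °C ≈ 10.6 °C.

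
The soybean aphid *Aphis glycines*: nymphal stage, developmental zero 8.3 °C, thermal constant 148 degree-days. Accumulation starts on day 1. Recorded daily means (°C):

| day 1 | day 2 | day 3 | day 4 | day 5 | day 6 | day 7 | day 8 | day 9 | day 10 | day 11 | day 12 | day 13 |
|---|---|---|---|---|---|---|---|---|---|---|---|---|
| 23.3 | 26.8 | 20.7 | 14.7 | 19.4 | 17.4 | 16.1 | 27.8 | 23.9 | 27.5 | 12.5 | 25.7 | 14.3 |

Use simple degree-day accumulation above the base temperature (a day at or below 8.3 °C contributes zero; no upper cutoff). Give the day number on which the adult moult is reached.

day 12

Daily DD above 8.3 °C: 15.0, 18.5, 12.4, 6.4, 11.1, 9.1, 7.8, 19.5, 15.6, 19.2, 4.2, 17.4, 6.0.
Cumulative: 15.0, 33.5, 45.9, 52.3, 63.4, 72.5, 80.3, 99.8, 115.4, 134.6, 138.8, 156.2, 162.2.
The total first reaches 148 DD on day 12.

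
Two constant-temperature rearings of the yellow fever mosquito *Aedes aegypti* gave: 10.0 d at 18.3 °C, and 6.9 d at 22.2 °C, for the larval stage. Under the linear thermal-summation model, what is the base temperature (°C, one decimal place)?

Equal thermal constants: D₁(T₁ − T_b) = D₂(T₂ − T_b).
10.0·(18.3 − T_b) = 6.9·(22.2 − T_b)
T_b = (10.0·18.3 − 6.9·22.2) / (10.0 − 6.9) = 29.82 / 3.1 = 9.619 °C ≈ 9.6 °C.

9.6 °C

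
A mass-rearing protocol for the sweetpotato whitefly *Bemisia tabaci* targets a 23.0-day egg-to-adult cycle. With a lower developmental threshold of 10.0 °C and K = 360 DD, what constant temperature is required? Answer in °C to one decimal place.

25.7 °C

Required daily accumulation = 360 / 23.0 = 15.652 DD/day.
T = T_base + 15.652 = 10.0 + 15.652 = 25.652 ≈ 25.7 °C.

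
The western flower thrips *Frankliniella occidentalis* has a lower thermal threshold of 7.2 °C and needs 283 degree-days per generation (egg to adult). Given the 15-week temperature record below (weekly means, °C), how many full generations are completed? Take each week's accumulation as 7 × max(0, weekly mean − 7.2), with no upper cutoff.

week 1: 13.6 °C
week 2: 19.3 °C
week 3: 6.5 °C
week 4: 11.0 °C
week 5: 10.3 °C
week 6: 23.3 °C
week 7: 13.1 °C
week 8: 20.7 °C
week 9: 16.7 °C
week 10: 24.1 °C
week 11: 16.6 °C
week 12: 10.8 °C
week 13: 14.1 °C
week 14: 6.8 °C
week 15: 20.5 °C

2 generations

Weekly DD (7 × max(0, T̄ − 7.2)): 44.8, 84.7, 0.0, 26.6, 21.7, 112.7, 41.3, 94.5, 66.5, 118.3, 65.8, 25.2, 48.3, 0.0, 93.1.
Season total = 843.5 DD.
Complete generations = ⌊843.5 / 283⌋ = 2.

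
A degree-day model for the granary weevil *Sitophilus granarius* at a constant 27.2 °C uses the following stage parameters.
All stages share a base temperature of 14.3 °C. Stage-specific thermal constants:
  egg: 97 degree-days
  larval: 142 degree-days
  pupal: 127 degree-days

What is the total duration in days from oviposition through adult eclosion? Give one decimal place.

Daily accumulation at 27.2 °C = 27.2 − 14.3 = 12.9 DD/day.
Total K = 97 + 142 + 127 = 366 DD.
Total duration = 366 / 12.9 = 28.372 ≈ 28.4 days.

28.4 days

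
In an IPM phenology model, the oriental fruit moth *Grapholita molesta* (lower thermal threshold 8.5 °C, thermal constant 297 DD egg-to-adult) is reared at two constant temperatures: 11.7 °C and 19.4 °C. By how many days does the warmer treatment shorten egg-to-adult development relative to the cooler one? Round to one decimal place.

65.6 days

At 11.7 °C: 297 / (11.7 − 8.5) = 297 / 3.2 = 92.813 d.
At 19.4 °C: 297 / (19.4 − 8.5) = 297 / 10.9 = 27.248 d.
Difference = |92.813 − 27.248| = 65.565 ≈ 65.6 days.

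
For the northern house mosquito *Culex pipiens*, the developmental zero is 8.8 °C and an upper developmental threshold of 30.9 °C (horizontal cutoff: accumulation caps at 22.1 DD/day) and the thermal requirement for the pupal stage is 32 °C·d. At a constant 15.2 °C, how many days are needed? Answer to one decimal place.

5.0 days

Daily accumulation = 15.2 − 8.8 = 6.4 DD/day.
Duration = 32 / 6.4 = 5.000 ≈ 5.0 days.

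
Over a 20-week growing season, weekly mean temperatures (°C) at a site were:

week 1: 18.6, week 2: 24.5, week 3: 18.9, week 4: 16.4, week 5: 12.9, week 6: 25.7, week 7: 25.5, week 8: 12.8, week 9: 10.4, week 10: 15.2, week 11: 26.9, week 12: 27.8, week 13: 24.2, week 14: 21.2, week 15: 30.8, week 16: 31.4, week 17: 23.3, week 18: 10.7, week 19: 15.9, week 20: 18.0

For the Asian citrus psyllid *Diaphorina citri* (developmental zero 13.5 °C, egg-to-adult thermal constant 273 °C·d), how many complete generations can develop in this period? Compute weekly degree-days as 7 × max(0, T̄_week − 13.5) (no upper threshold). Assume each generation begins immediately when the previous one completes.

Weekly DD (7 × max(0, T̄ − 13.5)): 35.7, 77.0, 37.8, 20.3, 0.0, 85.4, 84.0, 0.0, 0.0, 11.9, 93.8, 100.1, 74.9, 53.9, 121.1, 125.3, 68.6, 0.0, 16.8, 31.5.
Season total = 1038.1 DD.
Complete generations = ⌊1038.1 / 273⌋ = 3.

3 generations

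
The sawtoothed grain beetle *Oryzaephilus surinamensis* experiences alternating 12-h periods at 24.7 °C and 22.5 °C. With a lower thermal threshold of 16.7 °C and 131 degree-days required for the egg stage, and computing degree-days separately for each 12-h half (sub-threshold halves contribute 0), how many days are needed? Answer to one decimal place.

19.0 days

Day half: max(0, 24.7 − 16.7) × 0.5 = 8.0 × 0.5 = 4.00 DD.
Night half: max(0, 22.5 − 16.7) × 0.5 = 5.8 × 0.5 = 2.90 DD.
Per 24 h: 6.90 DD/day.
Duration = 131 / 6.90 = 18.986 ≈ 19.0 days.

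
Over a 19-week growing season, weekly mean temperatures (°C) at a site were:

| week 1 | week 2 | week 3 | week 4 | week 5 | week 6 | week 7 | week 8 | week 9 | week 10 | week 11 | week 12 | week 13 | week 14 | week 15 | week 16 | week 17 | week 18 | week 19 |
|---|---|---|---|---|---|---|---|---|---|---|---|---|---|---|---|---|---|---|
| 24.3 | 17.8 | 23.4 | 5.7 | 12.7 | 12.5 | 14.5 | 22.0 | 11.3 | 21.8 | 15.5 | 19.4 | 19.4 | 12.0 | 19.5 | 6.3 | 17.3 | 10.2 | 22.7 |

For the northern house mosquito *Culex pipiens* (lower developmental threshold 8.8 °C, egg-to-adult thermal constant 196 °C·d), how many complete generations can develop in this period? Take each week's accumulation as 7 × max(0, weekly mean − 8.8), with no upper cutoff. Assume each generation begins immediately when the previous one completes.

5 generations

Weekly DD (7 × max(0, T̄ − 8.8)): 108.5, 63.0, 102.2, 0.0, 27.3, 25.9, 39.9, 92.4, 17.5, 91.0, 46.9, 74.2, 74.2, 22.4, 74.9, 0.0, 59.5, 9.8, 97.3.
Season total = 1026.9 DD.
Complete generations = ⌊1026.9 / 196⌋ = 5.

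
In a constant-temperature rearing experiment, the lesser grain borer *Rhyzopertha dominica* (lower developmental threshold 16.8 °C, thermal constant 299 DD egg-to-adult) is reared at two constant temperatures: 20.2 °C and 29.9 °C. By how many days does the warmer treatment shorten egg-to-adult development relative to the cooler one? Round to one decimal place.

65.1 days

At 20.2 °C: 299 / (20.2 − 16.8) = 299 / 3.4 = 87.941 d.
At 29.9 °C: 299 / (29.9 − 16.8) = 299 / 13.1 = 22.824 d.
Difference = |87.941 − 22.824| = 65.117 ≈ 65.1 days.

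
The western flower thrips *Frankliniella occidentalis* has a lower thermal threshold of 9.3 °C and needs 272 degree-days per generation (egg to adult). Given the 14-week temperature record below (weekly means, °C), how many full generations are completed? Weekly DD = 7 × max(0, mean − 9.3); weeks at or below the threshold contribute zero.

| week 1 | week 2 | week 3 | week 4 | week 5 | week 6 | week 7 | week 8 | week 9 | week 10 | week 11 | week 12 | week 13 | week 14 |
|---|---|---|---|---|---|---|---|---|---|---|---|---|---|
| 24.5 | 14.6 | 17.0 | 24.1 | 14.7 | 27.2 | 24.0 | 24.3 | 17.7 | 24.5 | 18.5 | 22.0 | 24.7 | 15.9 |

Weekly DD (7 × max(0, T̄ − 9.3)): 106.4, 37.1, 53.9, 103.6, 37.8, 125.3, 102.9, 105.0, 58.8, 106.4, 64.4, 88.9, 107.8, 46.2.
Season total = 1144.5 DD.
Complete generations = ⌊1144.5 / 272⌋ = 4.

4 generations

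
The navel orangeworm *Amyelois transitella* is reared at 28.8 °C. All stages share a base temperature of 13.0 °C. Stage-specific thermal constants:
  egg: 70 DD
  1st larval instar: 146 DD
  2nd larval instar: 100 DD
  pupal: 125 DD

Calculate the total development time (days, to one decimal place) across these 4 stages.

Daily accumulation at 28.8 °C = 28.8 − 13.0 = 15.8 DD/day.
Total K = 70 + 146 + 100 + 125 = 441 DD.
Total duration = 441 / 15.8 = 27.911 ≈ 27.9 days.

27.9 days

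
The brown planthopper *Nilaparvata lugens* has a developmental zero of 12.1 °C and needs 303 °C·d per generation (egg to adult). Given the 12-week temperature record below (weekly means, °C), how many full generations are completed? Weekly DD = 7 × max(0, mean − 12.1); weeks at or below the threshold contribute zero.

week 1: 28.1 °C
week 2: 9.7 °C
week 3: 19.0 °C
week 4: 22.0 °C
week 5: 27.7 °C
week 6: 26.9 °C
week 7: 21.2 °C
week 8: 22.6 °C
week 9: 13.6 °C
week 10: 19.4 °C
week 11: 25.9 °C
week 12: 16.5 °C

2 generations

Weekly DD (7 × max(0, T̄ − 12.1)): 112.0, 0.0, 48.3, 69.3, 109.2, 103.6, 63.7, 73.5, 10.5, 51.1, 96.6, 30.8.
Season total = 768.6 DD.
Complete generations = ⌊768.6 / 303⌋ = 2.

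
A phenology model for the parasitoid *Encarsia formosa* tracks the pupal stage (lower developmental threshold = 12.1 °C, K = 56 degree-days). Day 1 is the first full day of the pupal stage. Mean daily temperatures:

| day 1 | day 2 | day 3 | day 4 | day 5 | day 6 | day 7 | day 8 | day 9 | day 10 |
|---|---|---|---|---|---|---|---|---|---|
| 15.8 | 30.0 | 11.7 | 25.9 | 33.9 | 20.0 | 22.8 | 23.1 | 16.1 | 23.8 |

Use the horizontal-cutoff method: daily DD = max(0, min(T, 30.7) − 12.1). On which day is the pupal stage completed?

Daily DD above 12.1 °C (capped at 18.6): 3.7, 17.9, 0.0, 13.8, 18.6, 7.9, 10.7, 11.0, 4.0, 11.7.
Cumulative: 3.7, 21.6, 21.6, 35.4, 54.0, 61.9, 72.6, 83.6, 87.6, 99.3.
The total first reaches 56 DD on day 6.

day 6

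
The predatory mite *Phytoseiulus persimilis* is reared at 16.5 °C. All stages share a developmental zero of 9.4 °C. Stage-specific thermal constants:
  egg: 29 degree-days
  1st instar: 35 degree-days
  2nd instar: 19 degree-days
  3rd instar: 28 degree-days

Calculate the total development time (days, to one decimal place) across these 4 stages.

Daily accumulation at 16.5 °C = 16.5 − 9.4 = 7.1 DD/day.
Total K = 29 + 35 + 19 + 28 = 111 DD.
Total duration = 111 / 7.1 = 15.634 ≈ 15.6 days.

15.6 days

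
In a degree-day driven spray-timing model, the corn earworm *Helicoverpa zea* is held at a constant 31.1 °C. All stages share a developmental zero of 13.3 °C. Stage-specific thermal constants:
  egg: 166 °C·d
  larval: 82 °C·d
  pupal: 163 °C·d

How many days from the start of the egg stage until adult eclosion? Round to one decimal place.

23.1 days

Daily accumulation at 31.1 °C = 31.1 − 13.3 = 17.8 DD/day.
Total K = 166 + 82 + 163 = 411 DD.
Total duration = 411 / 17.8 = 23.090 ≈ 23.1 days.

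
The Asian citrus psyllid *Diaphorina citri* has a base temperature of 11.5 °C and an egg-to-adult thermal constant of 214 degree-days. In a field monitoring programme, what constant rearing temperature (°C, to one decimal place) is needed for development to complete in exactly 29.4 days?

18.8 °C

Required daily accumulation = 214 / 29.4 = 7.279 DD/day.
T = T_base + 7.279 = 11.5 + 7.279 = 18.779 ≈ 18.8 °C.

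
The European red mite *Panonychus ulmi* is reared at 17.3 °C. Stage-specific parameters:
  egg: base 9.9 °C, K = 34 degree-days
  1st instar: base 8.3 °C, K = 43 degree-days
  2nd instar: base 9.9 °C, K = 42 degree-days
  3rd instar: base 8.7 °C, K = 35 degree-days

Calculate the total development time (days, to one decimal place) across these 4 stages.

19.1 days

egg: 34 / (17.3 − 9.9) = 34 / 7.4 = 4.595 d.
1st instar: 43 / (17.3 − 8.3) = 43 / 9.0 = 4.778 d.
2nd instar: 42 / (17.3 − 9.9) = 42 / 7.4 = 5.676 d.
3rd instar: 35 / (17.3 − 8.7) = 35 / 8.6 = 4.070 d.
Sum = 19.118 ≈ 19.1 days.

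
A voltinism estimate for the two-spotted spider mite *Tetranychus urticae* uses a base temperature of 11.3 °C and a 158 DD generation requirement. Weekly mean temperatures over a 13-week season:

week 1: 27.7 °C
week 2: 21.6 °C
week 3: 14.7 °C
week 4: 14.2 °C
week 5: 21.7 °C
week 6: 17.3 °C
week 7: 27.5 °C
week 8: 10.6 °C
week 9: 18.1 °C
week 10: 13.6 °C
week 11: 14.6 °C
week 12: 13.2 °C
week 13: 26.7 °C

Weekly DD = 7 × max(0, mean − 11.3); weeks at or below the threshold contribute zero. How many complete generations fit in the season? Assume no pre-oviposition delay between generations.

Weekly DD (7 × max(0, T̄ − 11.3)): 114.8, 72.1, 23.8, 20.3, 72.8, 42.0, 113.4, 0.0, 47.6, 16.1, 23.1, 13.3, 107.8.
Season total = 667.1 DD.
Complete generations = ⌊667.1 / 158⌋ = 4.

4 generations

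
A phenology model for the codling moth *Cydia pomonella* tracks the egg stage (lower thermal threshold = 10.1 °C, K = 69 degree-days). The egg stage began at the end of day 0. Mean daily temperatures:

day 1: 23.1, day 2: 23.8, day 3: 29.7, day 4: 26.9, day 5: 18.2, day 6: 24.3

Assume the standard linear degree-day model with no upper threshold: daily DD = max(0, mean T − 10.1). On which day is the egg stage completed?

day 5

Daily DD above 10.1 °C: 13.0, 13.7, 19.6, 16.8, 8.1, 14.2.
Cumulative: 13.0, 26.7, 46.3, 63.1, 71.2, 85.4.
The total first reaches 69 DD on day 5.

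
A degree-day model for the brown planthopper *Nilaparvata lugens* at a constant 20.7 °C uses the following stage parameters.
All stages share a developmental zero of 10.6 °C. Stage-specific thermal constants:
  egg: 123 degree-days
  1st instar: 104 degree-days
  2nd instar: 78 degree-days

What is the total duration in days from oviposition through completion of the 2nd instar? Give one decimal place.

Daily accumulation at 20.7 °C = 20.7 − 10.6 = 10.1 DD/day.
Total K = 123 + 104 + 78 = 305 DD.
Total duration = 305 / 10.1 = 30.198 ≈ 30.2 days.

30.2 days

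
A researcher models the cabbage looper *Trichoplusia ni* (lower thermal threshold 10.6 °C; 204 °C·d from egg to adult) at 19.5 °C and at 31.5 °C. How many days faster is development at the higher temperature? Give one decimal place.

13.2 days

At 19.5 °C: 204 / (19.5 − 10.6) = 204 / 8.9 = 22.921 d.
At 31.5 °C: 204 / (31.5 − 10.6) = 204 / 20.9 = 9.761 d.
Difference = |22.921 − 9.761| = 13.161 ≈ 13.2 days.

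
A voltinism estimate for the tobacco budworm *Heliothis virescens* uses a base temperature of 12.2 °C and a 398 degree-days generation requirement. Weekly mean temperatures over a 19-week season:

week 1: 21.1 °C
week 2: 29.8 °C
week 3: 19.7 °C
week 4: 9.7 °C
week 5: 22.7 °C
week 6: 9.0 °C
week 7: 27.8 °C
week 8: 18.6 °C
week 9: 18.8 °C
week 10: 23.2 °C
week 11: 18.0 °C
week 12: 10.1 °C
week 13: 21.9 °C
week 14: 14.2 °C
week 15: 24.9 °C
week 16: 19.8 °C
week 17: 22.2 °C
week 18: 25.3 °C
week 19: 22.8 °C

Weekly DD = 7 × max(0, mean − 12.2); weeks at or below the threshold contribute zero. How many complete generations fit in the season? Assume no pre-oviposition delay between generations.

Weekly DD (7 × max(0, T̄ − 12.2)): 62.3, 123.2, 52.5, 0.0, 73.5, 0.0, 109.2, 44.8, 46.2, 77.0, 40.6, 0.0, 67.9, 14.0, 88.9, 53.2, 70.0, 91.7, 74.2.
Season total = 1089.2 DD.
Complete generations = ⌊1089.2 / 398⌋ = 2.

2 generations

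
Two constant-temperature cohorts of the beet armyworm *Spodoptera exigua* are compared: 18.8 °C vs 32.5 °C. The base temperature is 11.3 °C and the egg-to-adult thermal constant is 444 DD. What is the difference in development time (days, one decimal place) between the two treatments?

At 18.8 °C: 444 / (18.8 − 11.3) = 444 / 7.5 = 59.200 d.
At 32.5 °C: 444 / (32.5 − 11.3) = 444 / 21.2 = 20.943 d.
Difference = |59.200 − 20.943| = 38.257 ≈ 38.3 days.

38.3 days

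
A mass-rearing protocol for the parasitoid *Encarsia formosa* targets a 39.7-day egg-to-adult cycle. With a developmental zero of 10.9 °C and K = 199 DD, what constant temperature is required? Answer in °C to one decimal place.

15.9 °C

Required daily accumulation = 199 / 39.7 = 5.013 DD/day.
T = T_base + 5.013 = 10.9 + 5.013 = 15.913 ≈ 15.9 °C.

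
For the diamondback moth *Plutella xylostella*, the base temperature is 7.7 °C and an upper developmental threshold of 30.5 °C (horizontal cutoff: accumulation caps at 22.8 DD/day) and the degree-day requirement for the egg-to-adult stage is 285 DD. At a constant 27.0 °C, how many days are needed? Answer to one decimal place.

Daily accumulation = 27.0 − 7.7 = 19.3 DD/day.
Duration = 285 / 19.3 = 14.767 ≈ 14.8 days.

14.8 days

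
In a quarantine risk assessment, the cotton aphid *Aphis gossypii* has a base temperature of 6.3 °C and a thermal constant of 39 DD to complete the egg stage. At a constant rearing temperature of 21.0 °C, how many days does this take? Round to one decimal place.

2.7 days

Daily accumulation = 21.0 − 6.3 = 14.7 DD/day.
Duration = 39 / 14.7 = 2.653 ≈ 2.7 days.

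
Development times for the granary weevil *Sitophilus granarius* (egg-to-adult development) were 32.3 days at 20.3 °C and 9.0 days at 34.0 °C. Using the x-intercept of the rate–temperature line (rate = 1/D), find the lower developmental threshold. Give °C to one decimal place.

15.0 °C

Equal thermal constants: D₁(T₁ − T_b) = D₂(T₂ − T_b).
32.3·(20.3 − T_b) = 9.0·(34.0 − T_b)
T_b = (32.3·20.3 − 9.0·34.0) / (32.3 − 9.0) = 349.69 / 23.3 = 15.008 °C ≈ 15.0 °C.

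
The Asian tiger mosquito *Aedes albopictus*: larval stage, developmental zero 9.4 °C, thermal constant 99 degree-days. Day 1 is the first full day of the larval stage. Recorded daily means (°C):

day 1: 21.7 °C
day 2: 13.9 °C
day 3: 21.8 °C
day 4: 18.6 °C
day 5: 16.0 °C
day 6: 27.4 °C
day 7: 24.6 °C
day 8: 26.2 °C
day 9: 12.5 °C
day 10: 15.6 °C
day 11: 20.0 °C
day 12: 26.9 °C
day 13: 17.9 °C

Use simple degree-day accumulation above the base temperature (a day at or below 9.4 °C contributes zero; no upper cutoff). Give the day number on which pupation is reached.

Daily DD above 9.4 °C: 12.3, 4.5, 12.4, 9.2, 6.6, 18.0, 15.2, 16.8, 3.1, 6.2, 10.6, 17.5, 8.5.
Cumulative: 12.3, 16.8, 29.2, 38.4, 45.0, 63.0, 78.2, 95.0, 98.1, 104.3, 114.9, 132.4, 140.9.
The total first reaches 99 DD on day 10.

day 10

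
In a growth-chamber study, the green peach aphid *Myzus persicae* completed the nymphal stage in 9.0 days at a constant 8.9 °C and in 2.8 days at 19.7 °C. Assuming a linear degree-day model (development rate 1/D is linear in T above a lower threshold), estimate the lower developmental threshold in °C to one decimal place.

Equal thermal constants: D₁(T₁ − T_b) = D₂(T₂ − T_b).
9.0·(8.9 − T_b) = 2.8·(19.7 − T_b)
T_b = (9.0·8.9 − 2.8·19.7) / (9.0 − 2.8) = 24.94 / 6.2 = 4.023 °C ≈ 4.0 °C.

4.0 °C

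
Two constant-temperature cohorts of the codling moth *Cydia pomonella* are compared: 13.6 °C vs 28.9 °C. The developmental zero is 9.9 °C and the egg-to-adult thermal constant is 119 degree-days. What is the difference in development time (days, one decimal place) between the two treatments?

25.9 days

At 13.6 °C: 119 / (13.6 − 9.9) = 119 / 3.7 = 32.162 d.
At 28.9 °C: 119 / (28.9 − 9.9) = 119 / 19.0 = 6.263 d.
Difference = |32.162 − 6.263| = 25.899 ≈ 25.9 days.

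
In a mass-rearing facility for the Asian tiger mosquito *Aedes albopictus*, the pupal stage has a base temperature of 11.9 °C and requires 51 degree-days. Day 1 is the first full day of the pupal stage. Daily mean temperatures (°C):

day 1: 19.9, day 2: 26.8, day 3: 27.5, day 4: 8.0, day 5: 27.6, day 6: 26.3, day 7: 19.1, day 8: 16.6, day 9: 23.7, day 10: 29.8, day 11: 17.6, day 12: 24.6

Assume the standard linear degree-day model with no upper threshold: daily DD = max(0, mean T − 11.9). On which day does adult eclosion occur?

Daily DD above 11.9 °C: 8.0, 14.9, 15.6, 0.0, 15.7, 14.4, 7.2, 4.7, 11.8, 17.9, 5.7, 12.7.
Cumulative: 8.0, 22.9, 38.5, 38.5, 54.2, 68.6, 75.8, 80.5, 92.3, 110.2, 115.9, 128.6.
The total first reaches 51 DD on day 5.

day 5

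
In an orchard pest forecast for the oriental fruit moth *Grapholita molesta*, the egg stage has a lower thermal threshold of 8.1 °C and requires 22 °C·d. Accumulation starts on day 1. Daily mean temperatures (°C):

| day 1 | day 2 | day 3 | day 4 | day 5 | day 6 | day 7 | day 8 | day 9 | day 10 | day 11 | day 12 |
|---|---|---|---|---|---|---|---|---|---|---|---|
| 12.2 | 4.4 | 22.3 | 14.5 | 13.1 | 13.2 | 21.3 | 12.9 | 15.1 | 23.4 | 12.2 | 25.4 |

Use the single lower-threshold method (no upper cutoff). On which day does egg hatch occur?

Daily DD above 8.1 °C: 4.1, 0.0, 14.2, 6.4, 5.0, 5.1, 13.2, 4.8, 7.0, 15.3, 4.1, 17.3.
Cumulative: 4.1, 4.1, 18.3, 24.7, 29.7, 34.8, 48.0, 52.8, 59.8, 75.1, 79.2, 96.5.
The total first reaches 22 DD on day 4.

day 4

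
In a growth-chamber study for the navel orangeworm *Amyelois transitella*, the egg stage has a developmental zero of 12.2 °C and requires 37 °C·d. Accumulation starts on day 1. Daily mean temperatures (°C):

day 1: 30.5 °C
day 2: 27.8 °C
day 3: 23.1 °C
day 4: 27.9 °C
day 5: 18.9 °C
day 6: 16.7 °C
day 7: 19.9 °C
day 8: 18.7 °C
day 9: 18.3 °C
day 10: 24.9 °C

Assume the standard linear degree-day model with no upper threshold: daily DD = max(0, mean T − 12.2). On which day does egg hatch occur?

Daily DD above 12.2 °C: 18.3, 15.6, 10.9, 15.7, 6.7, 4.5, 7.7, 6.5, 6.1, 12.7.
Cumulative: 18.3, 33.9, 44.8, 60.5, 67.2, 71.7, 79.4, 85.9, 92.0, 104.7.
The total first reaches 37 DD on day 3.

day 3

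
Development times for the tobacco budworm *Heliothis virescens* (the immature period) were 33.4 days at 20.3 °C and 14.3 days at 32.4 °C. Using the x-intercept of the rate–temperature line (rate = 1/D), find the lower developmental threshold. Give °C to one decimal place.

Linear rate model ⇒ the product D·(T − T_b) is constant across temperatures.
33.4·(20.3 − T_b) = 14.3·(32.4 − T_b)
T_b = (33.4·20.3 − 14.3·32.4) / (33.4 − 14.3) = 214.70 / 19.1 = 11.241 °C ≈ 11.2 °C.

11.2 °C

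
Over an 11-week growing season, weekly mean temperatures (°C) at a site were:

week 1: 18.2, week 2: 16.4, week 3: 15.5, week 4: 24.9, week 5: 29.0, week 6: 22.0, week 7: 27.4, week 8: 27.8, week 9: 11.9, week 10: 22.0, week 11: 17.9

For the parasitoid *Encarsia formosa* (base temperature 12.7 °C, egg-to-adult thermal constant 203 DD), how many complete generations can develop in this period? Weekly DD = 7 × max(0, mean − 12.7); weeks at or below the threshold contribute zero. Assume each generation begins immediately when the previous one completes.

3 generations

Weekly DD (7 × max(0, T̄ − 12.7)): 38.5, 25.9, 19.6, 85.4, 114.1, 65.1, 102.9, 105.7, 0.0, 65.1, 36.4.
Season total = 658.7 DD.
Complete generations = ⌊658.7 / 203⌋ = 3.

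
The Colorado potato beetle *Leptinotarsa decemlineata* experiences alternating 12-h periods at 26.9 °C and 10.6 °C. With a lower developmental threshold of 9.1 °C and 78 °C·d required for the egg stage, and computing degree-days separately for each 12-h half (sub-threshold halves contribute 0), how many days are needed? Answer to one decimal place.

Day half: max(0, 26.9 − 9.1) × 0.5 = 17.8 × 0.5 = 8.90 DD.
Night half: max(0, 10.6 − 9.1) × 0.5 = 1.5 × 0.5 = 0.75 DD.
Per 24 h: 9.65 DD/day.
Duration = 78 / 9.65 = 8.083 ≈ 8.1 days.

8.1 days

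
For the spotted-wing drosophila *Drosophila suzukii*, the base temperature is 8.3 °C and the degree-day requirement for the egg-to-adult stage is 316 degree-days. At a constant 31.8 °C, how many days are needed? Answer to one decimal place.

13.4 days

Daily accumulation = 31.8 − 8.3 = 23.5 DD/day.
Duration = 316 / 23.5 = 13.447 ≈ 13.4 days.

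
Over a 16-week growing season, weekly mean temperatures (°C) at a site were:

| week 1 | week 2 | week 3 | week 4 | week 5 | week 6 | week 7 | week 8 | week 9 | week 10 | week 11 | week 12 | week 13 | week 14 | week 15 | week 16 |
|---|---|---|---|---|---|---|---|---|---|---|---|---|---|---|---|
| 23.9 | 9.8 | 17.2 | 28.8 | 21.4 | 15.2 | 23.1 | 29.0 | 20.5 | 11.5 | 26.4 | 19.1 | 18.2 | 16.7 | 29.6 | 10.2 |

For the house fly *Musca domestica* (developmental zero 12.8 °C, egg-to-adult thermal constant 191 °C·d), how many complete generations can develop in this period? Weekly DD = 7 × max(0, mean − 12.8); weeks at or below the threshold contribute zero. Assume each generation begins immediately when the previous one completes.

4 generations

Weekly DD (7 × max(0, T̄ − 12.8)): 77.7, 0.0, 30.8, 112.0, 60.2, 16.8, 72.1, 113.4, 53.9, 0.0, 95.2, 44.1, 37.8, 27.3, 117.6, 0.0.
Season total = 858.9 DD.
Complete generations = ⌊858.9 / 191⌋ = 4.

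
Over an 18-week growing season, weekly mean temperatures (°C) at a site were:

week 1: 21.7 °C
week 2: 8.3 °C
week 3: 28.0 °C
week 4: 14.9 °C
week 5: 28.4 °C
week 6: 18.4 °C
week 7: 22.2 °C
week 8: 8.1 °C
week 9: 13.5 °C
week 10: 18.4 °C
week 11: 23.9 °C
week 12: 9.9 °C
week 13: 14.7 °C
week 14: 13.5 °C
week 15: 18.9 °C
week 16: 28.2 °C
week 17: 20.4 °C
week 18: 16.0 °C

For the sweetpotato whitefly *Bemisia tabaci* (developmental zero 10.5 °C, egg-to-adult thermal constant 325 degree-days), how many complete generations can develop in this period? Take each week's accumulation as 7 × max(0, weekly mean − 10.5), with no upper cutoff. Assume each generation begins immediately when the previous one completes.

3 generations

Weekly DD (7 × max(0, T̄ − 10.5)): 78.4, 0.0, 122.5, 30.8, 125.3, 55.3, 81.9, 0.0, 21.0, 55.3, 93.8, 0.0, 29.4, 21.0, 58.8, 123.9, 69.3, 38.5.
Season total = 1005.2 DD.
Complete generations = ⌊1005.2 / 325⌋ = 3.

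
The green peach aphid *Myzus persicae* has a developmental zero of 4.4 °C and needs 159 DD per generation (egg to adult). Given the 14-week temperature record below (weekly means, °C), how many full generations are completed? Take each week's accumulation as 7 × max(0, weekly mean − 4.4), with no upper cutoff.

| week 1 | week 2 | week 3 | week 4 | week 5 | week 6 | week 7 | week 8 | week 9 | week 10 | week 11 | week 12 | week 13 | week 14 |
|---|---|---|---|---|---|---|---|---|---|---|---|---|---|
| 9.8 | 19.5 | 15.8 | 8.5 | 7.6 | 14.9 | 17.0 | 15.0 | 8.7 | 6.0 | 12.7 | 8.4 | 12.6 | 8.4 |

Weekly DD (7 × max(0, T̄ − 4.4)): 37.8, 105.7, 79.8, 28.7, 22.4, 73.5, 88.2, 74.2, 30.1, 11.2, 58.1, 28.0, 57.4, 28.0.
Season total = 723.1 DD.
Complete generations = ⌊723.1 / 159⌋ = 4.

4 generations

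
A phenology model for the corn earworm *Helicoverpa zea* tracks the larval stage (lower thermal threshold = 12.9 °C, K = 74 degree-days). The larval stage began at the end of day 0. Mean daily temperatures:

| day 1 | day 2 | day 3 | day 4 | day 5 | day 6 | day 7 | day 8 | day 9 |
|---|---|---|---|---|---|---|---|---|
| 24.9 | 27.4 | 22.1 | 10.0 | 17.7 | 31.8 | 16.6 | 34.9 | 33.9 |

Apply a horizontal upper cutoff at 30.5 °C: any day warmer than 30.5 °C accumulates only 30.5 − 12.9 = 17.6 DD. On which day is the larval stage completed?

day 8

Daily DD above 12.9 °C (capped at 17.6): 12.0, 14.5, 9.2, 0.0, 4.8, 17.6, 3.7, 17.6, 17.6.
Cumulative: 12.0, 26.5, 35.7, 35.7, 40.5, 58.1, 61.8, 79.4, 97.0.
The total first reaches 74 DD on day 8.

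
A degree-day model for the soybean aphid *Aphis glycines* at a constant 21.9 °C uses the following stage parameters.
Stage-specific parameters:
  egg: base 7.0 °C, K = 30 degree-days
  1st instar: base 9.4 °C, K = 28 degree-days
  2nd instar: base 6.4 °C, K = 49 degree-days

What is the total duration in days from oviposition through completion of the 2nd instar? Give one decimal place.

egg: 30 / (21.9 − 7.0) = 30 / 14.9 = 2.013 d.
1st instar: 28 / (21.9 − 9.4) = 28 / 12.5 = 2.240 d.
2nd instar: 49 / (21.9 − 6.4) = 49 / 15.5 = 3.161 d.
Sum = 7.415 ≈ 7.4 days.

7.4 days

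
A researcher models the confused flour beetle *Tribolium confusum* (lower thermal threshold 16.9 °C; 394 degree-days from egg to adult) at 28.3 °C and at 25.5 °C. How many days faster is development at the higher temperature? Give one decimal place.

11.3 days

At 28.3 °C: 394 / (28.3 − 16.9) = 394 / 11.4 = 34.561 d.
At 25.5 °C: 394 / (25.5 − 16.9) = 394 / 8.6 = 45.814 d.
Difference = |34.561 − 45.814| = 11.253 ≈ 11.3 days.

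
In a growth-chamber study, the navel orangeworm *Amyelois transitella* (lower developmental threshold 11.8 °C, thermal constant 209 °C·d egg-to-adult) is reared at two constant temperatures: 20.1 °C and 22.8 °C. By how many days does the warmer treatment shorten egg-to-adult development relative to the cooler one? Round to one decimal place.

6.2 days

At 20.1 °C: 209 / (20.1 − 11.8) = 209 / 8.3 = 25.181 d.
At 22.8 °C: 209 / (22.8 − 11.8) = 209 / 11.0 = 19.000 d.
Difference = |25.181 − 19.000| = 6.181 ≈ 6.2 days.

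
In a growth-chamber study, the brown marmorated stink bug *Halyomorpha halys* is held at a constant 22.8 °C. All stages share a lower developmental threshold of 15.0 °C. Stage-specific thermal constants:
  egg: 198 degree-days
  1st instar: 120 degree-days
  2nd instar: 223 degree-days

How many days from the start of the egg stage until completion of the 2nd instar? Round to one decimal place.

Daily accumulation at 22.8 °C = 22.8 − 15.0 = 7.8 DD/day.
Total K = 198 + 120 + 223 = 541 DD.
Total duration = 541 / 7.8 = 69.359 ≈ 69.4 days.

69.4 days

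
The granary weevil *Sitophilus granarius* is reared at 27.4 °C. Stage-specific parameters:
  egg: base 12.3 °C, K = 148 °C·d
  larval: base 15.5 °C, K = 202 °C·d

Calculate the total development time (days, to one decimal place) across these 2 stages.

26.8 days

egg: 148 / (27.4 − 12.3) = 148 / 15.1 = 9.801 d.
larval: 202 / (27.4 − 15.5) = 202 / 11.9 = 16.975 d.
Sum = 26.776 ≈ 26.8 days.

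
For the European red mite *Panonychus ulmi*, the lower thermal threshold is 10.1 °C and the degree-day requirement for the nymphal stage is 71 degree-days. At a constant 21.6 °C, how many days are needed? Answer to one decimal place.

6.2 days

Daily accumulation = 21.6 − 10.1 = 11.5 DD/day.
Duration = 71 / 11.5 = 6.174 ≈ 6.2 days.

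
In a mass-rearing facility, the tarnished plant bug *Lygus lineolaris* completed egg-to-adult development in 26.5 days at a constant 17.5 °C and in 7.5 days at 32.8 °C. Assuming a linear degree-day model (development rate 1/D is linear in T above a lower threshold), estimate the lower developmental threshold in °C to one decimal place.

Equal thermal constants: D₁(T₁ − T_b) = D₂(T₂ − T_b).
26.5·(17.5 − T_b) = 7.5·(32.8 − T_b)
T_b = (26.5·17.5 − 7.5·32.8) / (26.5 − 7.5) = 217.75 / 19.0 = 11.461 °C ≈ 11.5 °C.

11.5 °C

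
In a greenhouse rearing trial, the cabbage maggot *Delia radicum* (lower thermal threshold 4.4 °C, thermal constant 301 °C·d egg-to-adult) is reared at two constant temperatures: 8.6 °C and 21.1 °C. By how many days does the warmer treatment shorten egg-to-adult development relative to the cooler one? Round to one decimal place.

53.6 days

At 8.6 °C: 301 / (8.6 − 4.4) = 301 / 4.2 = 71.667 d.
At 21.1 °C: 301 / (21.1 − 4.4) = 301 / 16.7 = 18.024 d.
Difference = |71.667 − 18.024| = 53.643 ≈ 53.6 days.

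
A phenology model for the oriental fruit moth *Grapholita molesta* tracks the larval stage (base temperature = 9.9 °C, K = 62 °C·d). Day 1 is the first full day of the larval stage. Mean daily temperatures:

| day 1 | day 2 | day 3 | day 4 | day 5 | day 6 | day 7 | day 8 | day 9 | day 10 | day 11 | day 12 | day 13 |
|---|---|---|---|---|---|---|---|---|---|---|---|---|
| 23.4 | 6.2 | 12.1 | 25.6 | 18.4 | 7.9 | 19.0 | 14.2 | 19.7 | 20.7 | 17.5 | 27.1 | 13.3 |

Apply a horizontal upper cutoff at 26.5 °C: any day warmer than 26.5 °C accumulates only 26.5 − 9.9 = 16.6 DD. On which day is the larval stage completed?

Daily DD above 9.9 °C (capped at 16.6): 13.5, 0.0, 2.2, 15.7, 8.5, 0.0, 9.1, 4.3, 9.8, 10.8, 7.6, 16.6, 3.4.
Cumulative: 13.5, 13.5, 15.7, 31.4, 39.9, 39.9, 49.0, 53.3, 63.1, 73.9, 81.5, 98.1, 101.5.
The total first reaches 62 DD on day 9.

day 9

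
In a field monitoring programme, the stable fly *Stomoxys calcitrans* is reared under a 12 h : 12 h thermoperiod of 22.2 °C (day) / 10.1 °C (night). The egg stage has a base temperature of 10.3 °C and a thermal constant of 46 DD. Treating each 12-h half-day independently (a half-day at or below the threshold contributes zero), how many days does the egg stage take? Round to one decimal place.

7.7 days

Day half: max(0, 22.2 − 10.3) × 0.5 = 11.9 × 0.5 = 5.95 DD.
Night half: max(0, 10.1 − 10.3) × 0.5 = 0.0 × 0.5 = 0.00 DD.
Per 24 h: 5.95 DD/day.
Duration = 46 / 5.95 = 7.731 ≈ 7.7 days.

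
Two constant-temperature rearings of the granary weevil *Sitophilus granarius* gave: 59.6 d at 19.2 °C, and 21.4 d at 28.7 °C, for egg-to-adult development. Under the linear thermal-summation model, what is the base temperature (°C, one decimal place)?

Equal thermal constants: D₁(T₁ − T_b) = D₂(T₂ − T_b).
59.6·(19.2 − T_b) = 21.4·(28.7 − T_b)
T_b = (59.6·19.2 − 21.4·28.7) / (59.6 − 21.4) = 530.14 / 38.2 = 13.878 °C ≈ 13.9 °C.

13.9 °C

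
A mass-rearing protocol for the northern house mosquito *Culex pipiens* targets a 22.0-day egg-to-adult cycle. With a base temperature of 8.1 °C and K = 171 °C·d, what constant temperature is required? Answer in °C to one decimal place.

Required daily accumulation = 171 / 22.0 = 7.773 DD/day.
T = T_base + 7.773 = 8.1 + 7.773 = 15.873 ≈ 15.9 °C.

15.9 °C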